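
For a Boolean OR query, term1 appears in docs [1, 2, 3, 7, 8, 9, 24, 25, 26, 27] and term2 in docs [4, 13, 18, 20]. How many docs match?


Boolean OR: find union of posting lists
term1 docs: [1, 2, 3, 7, 8, 9, 24, 25, 26, 27]
term2 docs: [4, 13, 18, 20]
Union: [1, 2, 3, 4, 7, 8, 9, 13, 18, 20, 24, 25, 26, 27]
|union| = 14

14


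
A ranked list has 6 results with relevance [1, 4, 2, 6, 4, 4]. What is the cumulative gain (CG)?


Cumulative Gain = sum of relevance scores
Position 1: rel=1, running sum=1
Position 2: rel=4, running sum=5
Position 3: rel=2, running sum=7
Position 4: rel=6, running sum=13
Position 5: rel=4, running sum=17
Position 6: rel=4, running sum=21
CG = 21

21


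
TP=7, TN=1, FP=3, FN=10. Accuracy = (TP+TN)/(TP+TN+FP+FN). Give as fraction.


Accuracy = (TP + TN) / (TP + TN + FP + FN)
TP + TN = 7 + 1 = 8
Total = 7 + 1 + 3 + 10 = 21
Accuracy = 8 / 21 = 8/21

8/21


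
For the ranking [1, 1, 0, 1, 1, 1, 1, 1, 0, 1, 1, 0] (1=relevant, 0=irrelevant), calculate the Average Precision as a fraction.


Computing P@k for each relevant position:
Position 1: relevant, P@1 = 1/1 = 1
Position 2: relevant, P@2 = 2/2 = 1
Position 3: not relevant
Position 4: relevant, P@4 = 3/4 = 3/4
Position 5: relevant, P@5 = 4/5 = 4/5
Position 6: relevant, P@6 = 5/6 = 5/6
Position 7: relevant, P@7 = 6/7 = 6/7
Position 8: relevant, P@8 = 7/8 = 7/8
Position 9: not relevant
Position 10: relevant, P@10 = 8/10 = 4/5
Position 11: relevant, P@11 = 9/11 = 9/11
Position 12: not relevant
Sum of P@k = 1 + 1 + 3/4 + 4/5 + 5/6 + 6/7 + 7/8 + 4/5 + 9/11 = 71459/9240
AP = 71459/9240 / 9 = 71459/83160

71459/83160


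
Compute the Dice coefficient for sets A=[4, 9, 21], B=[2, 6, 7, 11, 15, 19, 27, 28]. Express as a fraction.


A intersect B = []
|A intersect B| = 0
|A| = 3, |B| = 8
Dice = 2*0 / (3+8)
= 0 / 11 = 0

0


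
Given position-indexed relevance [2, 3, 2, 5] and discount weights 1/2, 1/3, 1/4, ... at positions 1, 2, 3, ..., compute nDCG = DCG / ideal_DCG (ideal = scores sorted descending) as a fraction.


Position discount weights w_i = 1/(i+1) for i=1..4:
Weights = [1/2, 1/3, 1/4, 1/5]
Actual relevance: [2, 3, 2, 5]
DCG = 2/2 + 3/3 + 2/4 + 5/5 = 7/2
Ideal relevance (sorted desc): [5, 3, 2, 2]
Ideal DCG = 5/2 + 3/3 + 2/4 + 2/5 = 22/5
nDCG = DCG / ideal_DCG = 7/2 / 22/5 = 35/44

35/44


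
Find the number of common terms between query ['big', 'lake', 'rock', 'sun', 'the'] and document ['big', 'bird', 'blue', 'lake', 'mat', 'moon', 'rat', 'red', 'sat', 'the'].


Query terms: ['big', 'lake', 'rock', 'sun', 'the']
Document terms: ['big', 'bird', 'blue', 'lake', 'mat', 'moon', 'rat', 'red', 'sat', 'the']
Common terms: ['big', 'lake', 'the']
Overlap count = 3

3


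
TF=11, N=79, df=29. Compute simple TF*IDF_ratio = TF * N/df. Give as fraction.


TF * (N/df)
= 11 * (79/29)
= 11 * 79/29
= 869/29

869/29


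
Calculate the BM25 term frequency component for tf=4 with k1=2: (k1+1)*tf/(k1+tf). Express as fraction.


BM25 TF component = (k1+1)*tf / (k1+tf)
k1 = 2, tf = 4
Numerator = (2+1)*4 = 12
Denominator = 2 + 4 = 6
= 12/6 = 2

2


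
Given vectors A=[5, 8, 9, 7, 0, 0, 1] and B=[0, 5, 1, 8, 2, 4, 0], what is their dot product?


Dot product = sum of element-wise products
A[0]*B[0] = 5*0 = 0
A[1]*B[1] = 8*5 = 40
A[2]*B[2] = 9*1 = 9
A[3]*B[3] = 7*8 = 56
A[4]*B[4] = 0*2 = 0
A[5]*B[5] = 0*4 = 0
A[6]*B[6] = 1*0 = 0
Sum = 0 + 40 + 9 + 56 + 0 + 0 + 0 = 105

105


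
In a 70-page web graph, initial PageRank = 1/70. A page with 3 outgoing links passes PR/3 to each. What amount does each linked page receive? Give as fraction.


Initial PR = 1/70 = 1/70
Outlinks = 3
Contribution per link = PR / outlinks
= 1/70 / 3
= 1/210

1/210


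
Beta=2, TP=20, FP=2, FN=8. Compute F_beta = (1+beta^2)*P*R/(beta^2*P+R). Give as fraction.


P = TP/(TP+FP) = 20/22 = 10/11
R = TP/(TP+FN) = 20/28 = 5/7
beta^2 = 2^2 = 4
(1 + beta^2) = 5
Numerator = (1+beta^2)*P*R = 250/77
Denominator = beta^2*P + R = 40/11 + 5/7 = 335/77
F_beta = 50/67

50/67


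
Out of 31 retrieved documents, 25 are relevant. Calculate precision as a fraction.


Precision = relevant_retrieved / total_retrieved
= 25 / 31
= 25 / (25 + 6)
= 25/31

25/31


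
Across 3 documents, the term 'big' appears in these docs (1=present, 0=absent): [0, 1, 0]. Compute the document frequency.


Checking each document for 'big':
Doc 1: absent
Doc 2: present
Doc 3: absent
df = sum of presences = 0 + 1 + 0 = 1

1


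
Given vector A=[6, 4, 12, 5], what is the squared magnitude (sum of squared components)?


|A|^2 = sum of squared components
A[0]^2 = 6^2 = 36
A[1]^2 = 4^2 = 16
A[2]^2 = 12^2 = 144
A[3]^2 = 5^2 = 25
Sum = 36 + 16 + 144 + 25 = 221

221


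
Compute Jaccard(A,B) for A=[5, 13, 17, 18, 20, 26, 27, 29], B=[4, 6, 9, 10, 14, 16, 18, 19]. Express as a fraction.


A intersect B = [18]
|A intersect B| = 1
A union B = [4, 5, 6, 9, 10, 13, 14, 16, 17, 18, 19, 20, 26, 27, 29]
|A union B| = 15
Jaccard = 1/15 = 1/15

1/15


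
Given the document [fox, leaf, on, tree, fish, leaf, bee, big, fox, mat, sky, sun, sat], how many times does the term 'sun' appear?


Document has 13 words
Scanning for 'sun':
Found at positions: [11]
Count = 1

1


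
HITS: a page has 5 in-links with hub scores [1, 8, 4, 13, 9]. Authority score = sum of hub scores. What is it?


Authority = sum of hub scores of in-linkers
In-link 1: hub score = 1
In-link 2: hub score = 8
In-link 3: hub score = 4
In-link 4: hub score = 13
In-link 5: hub score = 9
Authority = 1 + 8 + 4 + 13 + 9 = 35

35


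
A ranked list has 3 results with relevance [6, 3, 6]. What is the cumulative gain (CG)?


Cumulative Gain = sum of relevance scores
Position 1: rel=6, running sum=6
Position 2: rel=3, running sum=9
Position 3: rel=6, running sum=15
CG = 15

15


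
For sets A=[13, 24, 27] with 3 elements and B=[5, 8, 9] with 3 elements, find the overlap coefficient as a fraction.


A intersect B = []
|A intersect B| = 0
min(|A|, |B|) = min(3, 3) = 3
Overlap = 0 / 3 = 0

0


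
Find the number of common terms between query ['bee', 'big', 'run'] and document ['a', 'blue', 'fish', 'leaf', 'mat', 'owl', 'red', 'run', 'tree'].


Query terms: ['bee', 'big', 'run']
Document terms: ['a', 'blue', 'fish', 'leaf', 'mat', 'owl', 'red', 'run', 'tree']
Common terms: ['run']
Overlap count = 1

1


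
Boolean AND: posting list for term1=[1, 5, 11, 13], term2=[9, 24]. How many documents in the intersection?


Boolean AND: find intersection of posting lists
term1 docs: [1, 5, 11, 13]
term2 docs: [9, 24]
Intersection: []
|intersection| = 0

0


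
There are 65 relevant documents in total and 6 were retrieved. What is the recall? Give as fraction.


Recall = retrieved_relevant / total_relevant
= 6 / 65
= 6 / (6 + 59)
= 6/65

6/65


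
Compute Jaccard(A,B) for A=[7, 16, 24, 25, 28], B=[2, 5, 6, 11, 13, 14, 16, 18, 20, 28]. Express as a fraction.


A intersect B = [16, 28]
|A intersect B| = 2
A union B = [2, 5, 6, 7, 11, 13, 14, 16, 18, 20, 24, 25, 28]
|A union B| = 13
Jaccard = 2/13 = 2/13

2/13


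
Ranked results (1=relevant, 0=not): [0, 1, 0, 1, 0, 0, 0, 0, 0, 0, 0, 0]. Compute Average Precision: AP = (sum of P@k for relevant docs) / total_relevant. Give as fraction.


Computing P@k for each relevant position:
Position 1: not relevant
Position 2: relevant, P@2 = 1/2 = 1/2
Position 3: not relevant
Position 4: relevant, P@4 = 2/4 = 1/2
Position 5: not relevant
Position 6: not relevant
Position 7: not relevant
Position 8: not relevant
Position 9: not relevant
Position 10: not relevant
Position 11: not relevant
Position 12: not relevant
Sum of P@k = 1/2 + 1/2 = 1
AP = 1 / 2 = 1/2

1/2


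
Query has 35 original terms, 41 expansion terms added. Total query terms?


Original terms: 35
Expansion terms: 41
Total = 35 + 41 = 76

76


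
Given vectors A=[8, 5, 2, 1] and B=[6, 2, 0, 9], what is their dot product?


Dot product = sum of element-wise products
A[0]*B[0] = 8*6 = 48
A[1]*B[1] = 5*2 = 10
A[2]*B[2] = 2*0 = 0
A[3]*B[3] = 1*9 = 9
Sum = 48 + 10 + 0 + 9 = 67

67


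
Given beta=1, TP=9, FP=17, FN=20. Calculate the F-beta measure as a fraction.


P = TP/(TP+FP) = 9/26 = 9/26
R = TP/(TP+FN) = 9/29 = 9/29
beta^2 = 1^2 = 1
(1 + beta^2) = 2
Numerator = (1+beta^2)*P*R = 81/377
Denominator = beta^2*P + R = 9/26 + 9/29 = 495/754
F_beta = 18/55

18/55


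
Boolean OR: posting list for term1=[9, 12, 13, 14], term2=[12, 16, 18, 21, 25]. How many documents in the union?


Boolean OR: find union of posting lists
term1 docs: [9, 12, 13, 14]
term2 docs: [12, 16, 18, 21, 25]
Union: [9, 12, 13, 14, 16, 18, 21, 25]
|union| = 8

8


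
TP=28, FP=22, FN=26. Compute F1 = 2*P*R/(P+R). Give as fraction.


F1 = 2 * P * R / (P + R)
P = TP/(TP+FP) = 28/50 = 14/25
R = TP/(TP+FN) = 28/54 = 14/27
2 * P * R = 2 * 14/25 * 14/27 = 392/675
P + R = 14/25 + 14/27 = 728/675
F1 = 392/675 / 728/675 = 7/13

7/13


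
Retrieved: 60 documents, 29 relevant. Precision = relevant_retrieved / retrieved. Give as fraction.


Precision = relevant_retrieved / total_retrieved
= 29 / 60
= 29 / (29 + 31)
= 29/60

29/60


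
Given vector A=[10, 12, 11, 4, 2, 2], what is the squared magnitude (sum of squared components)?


|A|^2 = sum of squared components
A[0]^2 = 10^2 = 100
A[1]^2 = 12^2 = 144
A[2]^2 = 11^2 = 121
A[3]^2 = 4^2 = 16
A[4]^2 = 2^2 = 4
A[5]^2 = 2^2 = 4
Sum = 100 + 144 + 121 + 16 + 4 + 4 = 389

389


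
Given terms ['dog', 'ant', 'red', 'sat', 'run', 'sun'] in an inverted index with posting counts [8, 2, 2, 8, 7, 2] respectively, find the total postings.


Summing posting list sizes:
'dog': 8 postings
'ant': 2 postings
'red': 2 postings
'sat': 8 postings
'run': 7 postings
'sun': 2 postings
Total = 8 + 2 + 2 + 8 + 7 + 2 = 29

29


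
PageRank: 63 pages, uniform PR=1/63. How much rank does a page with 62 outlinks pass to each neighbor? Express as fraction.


Initial PR = 1/63 = 1/63
Outlinks = 62
Contribution per link = PR / outlinks
= 1/63 / 62
= 1/3906

1/3906


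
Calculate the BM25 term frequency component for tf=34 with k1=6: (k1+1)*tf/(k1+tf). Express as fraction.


BM25 TF component = (k1+1)*tf / (k1+tf)
k1 = 6, tf = 34
Numerator = (6+1)*34 = 238
Denominator = 6 + 34 = 40
= 238/40 = 119/20

119/20


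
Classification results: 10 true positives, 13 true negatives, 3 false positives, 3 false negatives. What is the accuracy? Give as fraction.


Accuracy = (TP + TN) / (TP + TN + FP + FN)
TP + TN = 10 + 13 = 23
Total = 10 + 13 + 3 + 3 = 29
Accuracy = 23 / 29 = 23/29

23/29


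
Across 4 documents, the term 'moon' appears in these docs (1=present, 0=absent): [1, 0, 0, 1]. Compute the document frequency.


Checking each document for 'moon':
Doc 1: present
Doc 2: absent
Doc 3: absent
Doc 4: present
df = sum of presences = 1 + 0 + 0 + 1 = 2

2


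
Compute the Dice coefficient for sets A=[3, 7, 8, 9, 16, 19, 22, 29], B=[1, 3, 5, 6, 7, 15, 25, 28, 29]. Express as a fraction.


A intersect B = [3, 7, 29]
|A intersect B| = 3
|A| = 8, |B| = 9
Dice = 2*3 / (8+9)
= 6 / 17 = 6/17

6/17


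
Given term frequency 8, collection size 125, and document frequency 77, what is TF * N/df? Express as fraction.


TF * (N/df)
= 8 * (125/77)
= 8 * 125/77
= 1000/77

1000/77


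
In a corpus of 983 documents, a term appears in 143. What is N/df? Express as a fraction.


IDF ratio = N / df
= 983 / 143
= 983/143

983/143


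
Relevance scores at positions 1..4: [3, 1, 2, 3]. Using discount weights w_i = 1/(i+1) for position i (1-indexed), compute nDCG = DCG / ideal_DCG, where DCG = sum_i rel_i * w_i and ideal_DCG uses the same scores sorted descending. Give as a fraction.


Position discount weights w_i = 1/(i+1) for i=1..4:
Weights = [1/2, 1/3, 1/4, 1/5]
Actual relevance: [3, 1, 2, 3]
DCG = 3/2 + 1/3 + 2/4 + 3/5 = 44/15
Ideal relevance (sorted desc): [3, 3, 2, 1]
Ideal DCG = 3/2 + 3/3 + 2/4 + 1/5 = 16/5
nDCG = DCG / ideal_DCG = 44/15 / 16/5 = 11/12

11/12


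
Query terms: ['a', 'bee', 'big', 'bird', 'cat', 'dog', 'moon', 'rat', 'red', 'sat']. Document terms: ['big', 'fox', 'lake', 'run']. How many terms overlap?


Query terms: ['a', 'bee', 'big', 'bird', 'cat', 'dog', 'moon', 'rat', 'red', 'sat']
Document terms: ['big', 'fox', 'lake', 'run']
Common terms: ['big']
Overlap count = 1

1


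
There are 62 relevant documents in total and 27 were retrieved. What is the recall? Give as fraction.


Recall = retrieved_relevant / total_relevant
= 27 / 62
= 27 / (27 + 35)
= 27/62

27/62


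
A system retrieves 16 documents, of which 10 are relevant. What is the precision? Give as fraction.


Precision = relevant_retrieved / total_retrieved
= 10 / 16
= 10 / (10 + 6)
= 5/8

5/8


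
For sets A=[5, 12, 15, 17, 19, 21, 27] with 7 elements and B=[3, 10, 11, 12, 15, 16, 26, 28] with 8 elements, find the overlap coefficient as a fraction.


A intersect B = [12, 15]
|A intersect B| = 2
min(|A|, |B|) = min(7, 8) = 7
Overlap = 2 / 7 = 2/7

2/7


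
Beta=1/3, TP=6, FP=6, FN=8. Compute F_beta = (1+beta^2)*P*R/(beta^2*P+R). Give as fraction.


P = TP/(TP+FP) = 6/12 = 1/2
R = TP/(TP+FN) = 6/14 = 3/7
beta^2 = 1/3^2 = 1/9
(1 + beta^2) = 10/9
Numerator = (1+beta^2)*P*R = 5/21
Denominator = beta^2*P + R = 1/18 + 3/7 = 61/126
F_beta = 30/61

30/61


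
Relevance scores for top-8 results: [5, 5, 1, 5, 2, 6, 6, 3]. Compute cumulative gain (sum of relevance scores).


Cumulative Gain = sum of relevance scores
Position 1: rel=5, running sum=5
Position 2: rel=5, running sum=10
Position 3: rel=1, running sum=11
Position 4: rel=5, running sum=16
Position 5: rel=2, running sum=18
Position 6: rel=6, running sum=24
Position 7: rel=6, running sum=30
Position 8: rel=3, running sum=33
CG = 33

33


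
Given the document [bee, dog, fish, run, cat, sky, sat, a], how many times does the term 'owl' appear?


Document has 8 words
Scanning for 'owl':
Term not found in document
Count = 0

0


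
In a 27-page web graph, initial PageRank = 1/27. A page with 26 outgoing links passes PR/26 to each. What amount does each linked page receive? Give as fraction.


Initial PR = 1/27 = 1/27
Outlinks = 26
Contribution per link = PR / outlinks
= 1/27 / 26
= 1/702

1/702


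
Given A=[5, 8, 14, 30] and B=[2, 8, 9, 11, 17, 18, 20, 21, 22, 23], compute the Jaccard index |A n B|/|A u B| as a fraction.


A intersect B = [8]
|A intersect B| = 1
A union B = [2, 5, 8, 9, 11, 14, 17, 18, 20, 21, 22, 23, 30]
|A union B| = 13
Jaccard = 1/13 = 1/13

1/13


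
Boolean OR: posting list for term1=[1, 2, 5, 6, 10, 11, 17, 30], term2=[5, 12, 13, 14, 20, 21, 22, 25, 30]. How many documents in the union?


Boolean OR: find union of posting lists
term1 docs: [1, 2, 5, 6, 10, 11, 17, 30]
term2 docs: [5, 12, 13, 14, 20, 21, 22, 25, 30]
Union: [1, 2, 5, 6, 10, 11, 12, 13, 14, 17, 20, 21, 22, 25, 30]
|union| = 15

15


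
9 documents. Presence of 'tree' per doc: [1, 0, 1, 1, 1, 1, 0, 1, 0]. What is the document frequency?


Checking each document for 'tree':
Doc 1: present
Doc 2: absent
Doc 3: present
Doc 4: present
Doc 5: present
Doc 6: present
Doc 7: absent
Doc 8: present
Doc 9: absent
df = sum of presences = 1 + 0 + 1 + 1 + 1 + 1 + 0 + 1 + 0 = 6

6


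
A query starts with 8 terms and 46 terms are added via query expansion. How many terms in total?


Original terms: 8
Expansion terms: 46
Total = 8 + 46 = 54

54


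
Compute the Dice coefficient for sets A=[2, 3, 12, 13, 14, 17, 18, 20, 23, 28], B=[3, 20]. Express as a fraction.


A intersect B = [3, 20]
|A intersect B| = 2
|A| = 10, |B| = 2
Dice = 2*2 / (10+2)
= 4 / 12 = 1/3

1/3


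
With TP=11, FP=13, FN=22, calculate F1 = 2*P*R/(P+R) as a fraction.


F1 = 2 * P * R / (P + R)
P = TP/(TP+FP) = 11/24 = 11/24
R = TP/(TP+FN) = 11/33 = 1/3
2 * P * R = 2 * 11/24 * 1/3 = 11/36
P + R = 11/24 + 1/3 = 19/24
F1 = 11/36 / 19/24 = 22/57

22/57


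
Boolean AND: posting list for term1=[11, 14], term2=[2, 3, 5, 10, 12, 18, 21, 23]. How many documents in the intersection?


Boolean AND: find intersection of posting lists
term1 docs: [11, 14]
term2 docs: [2, 3, 5, 10, 12, 18, 21, 23]
Intersection: []
|intersection| = 0

0


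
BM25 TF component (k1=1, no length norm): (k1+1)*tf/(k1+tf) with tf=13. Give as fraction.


BM25 TF component = (k1+1)*tf / (k1+tf)
k1 = 1, tf = 13
Numerator = (1+1)*13 = 26
Denominator = 1 + 13 = 14
= 26/14 = 13/7

13/7


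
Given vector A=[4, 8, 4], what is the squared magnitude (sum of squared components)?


|A|^2 = sum of squared components
A[0]^2 = 4^2 = 16
A[1]^2 = 8^2 = 64
A[2]^2 = 4^2 = 16
Sum = 16 + 64 + 16 = 96

96


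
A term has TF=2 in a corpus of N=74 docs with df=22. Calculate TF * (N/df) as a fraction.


TF * (N/df)
= 2 * (74/22)
= 2 * 37/11
= 74/11

74/11


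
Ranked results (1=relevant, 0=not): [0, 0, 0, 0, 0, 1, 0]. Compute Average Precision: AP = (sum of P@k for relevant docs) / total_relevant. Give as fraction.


Computing P@k for each relevant position:
Position 1: not relevant
Position 2: not relevant
Position 3: not relevant
Position 4: not relevant
Position 5: not relevant
Position 6: relevant, P@6 = 1/6 = 1/6
Position 7: not relevant
Sum of P@k = 1/6 = 1/6
AP = 1/6 / 1 = 1/6

1/6


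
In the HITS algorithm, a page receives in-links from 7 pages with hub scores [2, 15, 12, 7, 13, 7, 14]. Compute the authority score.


Authority = sum of hub scores of in-linkers
In-link 1: hub score = 2
In-link 2: hub score = 15
In-link 3: hub score = 12
In-link 4: hub score = 7
In-link 5: hub score = 13
In-link 6: hub score = 7
In-link 7: hub score = 14
Authority = 2 + 15 + 12 + 7 + 13 + 7 + 14 = 70

70


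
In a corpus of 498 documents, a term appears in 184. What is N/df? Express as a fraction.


IDF ratio = N / df
= 498 / 184
= 249/92

249/92


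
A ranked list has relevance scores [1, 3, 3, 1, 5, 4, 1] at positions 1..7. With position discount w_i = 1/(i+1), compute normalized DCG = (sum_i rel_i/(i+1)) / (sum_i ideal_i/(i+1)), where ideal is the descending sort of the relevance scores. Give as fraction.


Position discount weights w_i = 1/(i+1) for i=1..7:
Weights = [1/2, 1/3, 1/4, 1/5, 1/6, 1/7, 1/8]
Actual relevance: [1, 3, 3, 1, 5, 4, 1]
DCG = 1/2 + 3/3 + 3/4 + 1/5 + 5/6 + 4/7 + 1/8 = 3343/840
Ideal relevance (sorted desc): [5, 4, 3, 3, 1, 1, 1]
Ideal DCG = 5/2 + 4/3 + 3/4 + 3/5 + 1/6 + 1/7 + 1/8 = 1573/280
nDCG = DCG / ideal_DCG = 3343/840 / 1573/280 = 3343/4719

3343/4719


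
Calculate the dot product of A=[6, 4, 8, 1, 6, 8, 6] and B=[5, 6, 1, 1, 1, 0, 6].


Dot product = sum of element-wise products
A[0]*B[0] = 6*5 = 30
A[1]*B[1] = 4*6 = 24
A[2]*B[2] = 8*1 = 8
A[3]*B[3] = 1*1 = 1
A[4]*B[4] = 6*1 = 6
A[5]*B[5] = 8*0 = 0
A[6]*B[6] = 6*6 = 36
Sum = 30 + 24 + 8 + 1 + 6 + 0 + 36 = 105

105


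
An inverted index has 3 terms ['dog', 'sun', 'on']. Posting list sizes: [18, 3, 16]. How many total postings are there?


Summing posting list sizes:
'dog': 18 postings
'sun': 3 postings
'on': 16 postings
Total = 18 + 3 + 16 = 37

37


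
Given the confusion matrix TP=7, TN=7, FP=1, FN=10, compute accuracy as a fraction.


Accuracy = (TP + TN) / (TP + TN + FP + FN)
TP + TN = 7 + 7 = 14
Total = 7 + 7 + 1 + 10 = 25
Accuracy = 14 / 25 = 14/25

14/25


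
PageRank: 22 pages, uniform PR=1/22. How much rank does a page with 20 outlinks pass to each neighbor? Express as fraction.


Initial PR = 1/22 = 1/22
Outlinks = 20
Contribution per link = PR / outlinks
= 1/22 / 20
= 1/440

1/440


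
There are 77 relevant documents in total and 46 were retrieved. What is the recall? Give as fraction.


Recall = retrieved_relevant / total_relevant
= 46 / 77
= 46 / (46 + 31)
= 46/77

46/77


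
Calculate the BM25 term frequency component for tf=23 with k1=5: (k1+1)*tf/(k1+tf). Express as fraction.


BM25 TF component = (k1+1)*tf / (k1+tf)
k1 = 5, tf = 23
Numerator = (5+1)*23 = 138
Denominator = 5 + 23 = 28
= 138/28 = 69/14

69/14


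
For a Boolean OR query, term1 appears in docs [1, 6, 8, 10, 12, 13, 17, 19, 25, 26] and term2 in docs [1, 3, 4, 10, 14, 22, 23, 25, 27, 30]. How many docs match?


Boolean OR: find union of posting lists
term1 docs: [1, 6, 8, 10, 12, 13, 17, 19, 25, 26]
term2 docs: [1, 3, 4, 10, 14, 22, 23, 25, 27, 30]
Union: [1, 3, 4, 6, 8, 10, 12, 13, 14, 17, 19, 22, 23, 25, 26, 27, 30]
|union| = 17

17


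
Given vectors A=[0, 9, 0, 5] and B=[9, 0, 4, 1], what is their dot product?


Dot product = sum of element-wise products
A[0]*B[0] = 0*9 = 0
A[1]*B[1] = 9*0 = 0
A[2]*B[2] = 0*4 = 0
A[3]*B[3] = 5*1 = 5
Sum = 0 + 0 + 0 + 5 = 5

5


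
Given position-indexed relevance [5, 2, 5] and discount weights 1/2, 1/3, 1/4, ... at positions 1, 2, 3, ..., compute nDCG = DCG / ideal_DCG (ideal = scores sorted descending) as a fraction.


Position discount weights w_i = 1/(i+1) for i=1..3:
Weights = [1/2, 1/3, 1/4]
Actual relevance: [5, 2, 5]
DCG = 5/2 + 2/3 + 5/4 = 53/12
Ideal relevance (sorted desc): [5, 5, 2]
Ideal DCG = 5/2 + 5/3 + 2/4 = 14/3
nDCG = DCG / ideal_DCG = 53/12 / 14/3 = 53/56

53/56


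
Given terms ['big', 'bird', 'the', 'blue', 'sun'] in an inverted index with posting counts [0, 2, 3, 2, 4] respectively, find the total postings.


Summing posting list sizes:
'big': 0 postings
'bird': 2 postings
'the': 3 postings
'blue': 2 postings
'sun': 4 postings
Total = 0 + 2 + 3 + 2 + 4 = 11

11


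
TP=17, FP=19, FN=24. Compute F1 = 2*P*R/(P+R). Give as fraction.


F1 = 2 * P * R / (P + R)
P = TP/(TP+FP) = 17/36 = 17/36
R = TP/(TP+FN) = 17/41 = 17/41
2 * P * R = 2 * 17/36 * 17/41 = 289/738
P + R = 17/36 + 17/41 = 1309/1476
F1 = 289/738 / 1309/1476 = 34/77

34/77


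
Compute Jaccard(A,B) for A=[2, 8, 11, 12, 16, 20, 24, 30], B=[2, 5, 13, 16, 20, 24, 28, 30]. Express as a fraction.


A intersect B = [2, 16, 20, 24, 30]
|A intersect B| = 5
A union B = [2, 5, 8, 11, 12, 13, 16, 20, 24, 28, 30]
|A union B| = 11
Jaccard = 5/11 = 5/11

5/11


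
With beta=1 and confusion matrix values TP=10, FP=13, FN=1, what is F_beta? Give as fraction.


P = TP/(TP+FP) = 10/23 = 10/23
R = TP/(TP+FN) = 10/11 = 10/11
beta^2 = 1^2 = 1
(1 + beta^2) = 2
Numerator = (1+beta^2)*P*R = 200/253
Denominator = beta^2*P + R = 10/23 + 10/11 = 340/253
F_beta = 10/17

10/17


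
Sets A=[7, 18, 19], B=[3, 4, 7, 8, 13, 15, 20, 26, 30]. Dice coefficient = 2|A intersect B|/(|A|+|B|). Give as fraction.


A intersect B = [7]
|A intersect B| = 1
|A| = 3, |B| = 9
Dice = 2*1 / (3+9)
= 2 / 12 = 1/6

1/6


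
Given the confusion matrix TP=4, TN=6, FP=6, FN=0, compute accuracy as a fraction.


Accuracy = (TP + TN) / (TP + TN + FP + FN)
TP + TN = 4 + 6 = 10
Total = 4 + 6 + 6 + 0 = 16
Accuracy = 10 / 16 = 5/8

5/8


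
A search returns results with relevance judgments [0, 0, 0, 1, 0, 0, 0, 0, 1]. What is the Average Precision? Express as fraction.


Computing P@k for each relevant position:
Position 1: not relevant
Position 2: not relevant
Position 3: not relevant
Position 4: relevant, P@4 = 1/4 = 1/4
Position 5: not relevant
Position 6: not relevant
Position 7: not relevant
Position 8: not relevant
Position 9: relevant, P@9 = 2/9 = 2/9
Sum of P@k = 1/4 + 2/9 = 17/36
AP = 17/36 / 2 = 17/72

17/72


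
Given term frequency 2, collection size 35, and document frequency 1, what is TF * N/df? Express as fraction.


TF * (N/df)
= 2 * (35/1)
= 2 * 35
= 70

70


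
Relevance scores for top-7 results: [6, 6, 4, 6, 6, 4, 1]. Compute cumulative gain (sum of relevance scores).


Cumulative Gain = sum of relevance scores
Position 1: rel=6, running sum=6
Position 2: rel=6, running sum=12
Position 3: rel=4, running sum=16
Position 4: rel=6, running sum=22
Position 5: rel=6, running sum=28
Position 6: rel=4, running sum=32
Position 7: rel=1, running sum=33
CG = 33

33


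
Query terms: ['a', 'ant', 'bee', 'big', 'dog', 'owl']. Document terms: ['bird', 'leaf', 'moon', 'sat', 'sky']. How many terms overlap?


Query terms: ['a', 'ant', 'bee', 'big', 'dog', 'owl']
Document terms: ['bird', 'leaf', 'moon', 'sat', 'sky']
Common terms: []
Overlap count = 0

0


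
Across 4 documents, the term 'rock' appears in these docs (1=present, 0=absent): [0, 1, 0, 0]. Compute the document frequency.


Checking each document for 'rock':
Doc 1: absent
Doc 2: present
Doc 3: absent
Doc 4: absent
df = sum of presences = 0 + 1 + 0 + 0 = 1

1


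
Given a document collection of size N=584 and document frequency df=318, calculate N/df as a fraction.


IDF ratio = N / df
= 584 / 318
= 292/159

292/159


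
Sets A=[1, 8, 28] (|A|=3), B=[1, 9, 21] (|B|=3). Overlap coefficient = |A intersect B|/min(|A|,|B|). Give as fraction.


A intersect B = [1]
|A intersect B| = 1
min(|A|, |B|) = min(3, 3) = 3
Overlap = 1 / 3 = 1/3

1/3


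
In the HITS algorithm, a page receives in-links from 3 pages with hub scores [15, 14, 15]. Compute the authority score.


Authority = sum of hub scores of in-linkers
In-link 1: hub score = 15
In-link 2: hub score = 14
In-link 3: hub score = 15
Authority = 15 + 14 + 15 = 44

44


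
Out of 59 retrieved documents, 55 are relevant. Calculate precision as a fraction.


Precision = relevant_retrieved / total_retrieved
= 55 / 59
= 55 / (55 + 4)
= 55/59

55/59


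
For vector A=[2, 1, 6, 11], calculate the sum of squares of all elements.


|A|^2 = sum of squared components
A[0]^2 = 2^2 = 4
A[1]^2 = 1^2 = 1
A[2]^2 = 6^2 = 36
A[3]^2 = 11^2 = 121
Sum = 4 + 1 + 36 + 121 = 162

162


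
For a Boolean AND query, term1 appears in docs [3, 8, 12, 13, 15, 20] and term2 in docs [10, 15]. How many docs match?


Boolean AND: find intersection of posting lists
term1 docs: [3, 8, 12, 13, 15, 20]
term2 docs: [10, 15]
Intersection: [15]
|intersection| = 1

1


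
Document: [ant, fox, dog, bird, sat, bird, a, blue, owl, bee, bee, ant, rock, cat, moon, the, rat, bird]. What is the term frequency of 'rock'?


Document has 18 words
Scanning for 'rock':
Found at positions: [12]
Count = 1

1


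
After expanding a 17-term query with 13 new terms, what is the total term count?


Original terms: 17
Expansion terms: 13
Total = 17 + 13 = 30

30


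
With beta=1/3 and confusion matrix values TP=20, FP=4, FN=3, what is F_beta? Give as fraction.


P = TP/(TP+FP) = 20/24 = 5/6
R = TP/(TP+FN) = 20/23 = 20/23
beta^2 = 1/3^2 = 1/9
(1 + beta^2) = 10/9
Numerator = (1+beta^2)*P*R = 500/621
Denominator = beta^2*P + R = 5/54 + 20/23 = 1195/1242
F_beta = 200/239

200/239


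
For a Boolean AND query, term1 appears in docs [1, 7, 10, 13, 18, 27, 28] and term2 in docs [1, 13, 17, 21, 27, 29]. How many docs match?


Boolean AND: find intersection of posting lists
term1 docs: [1, 7, 10, 13, 18, 27, 28]
term2 docs: [1, 13, 17, 21, 27, 29]
Intersection: [1, 13, 27]
|intersection| = 3

3


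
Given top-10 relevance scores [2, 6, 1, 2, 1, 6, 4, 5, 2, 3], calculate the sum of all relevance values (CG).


Cumulative Gain = sum of relevance scores
Position 1: rel=2, running sum=2
Position 2: rel=6, running sum=8
Position 3: rel=1, running sum=9
Position 4: rel=2, running sum=11
Position 5: rel=1, running sum=12
Position 6: rel=6, running sum=18
Position 7: rel=4, running sum=22
Position 8: rel=5, running sum=27
Position 9: rel=2, running sum=29
Position 10: rel=3, running sum=32
CG = 32

32


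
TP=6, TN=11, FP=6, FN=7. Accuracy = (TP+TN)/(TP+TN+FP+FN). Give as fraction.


Accuracy = (TP + TN) / (TP + TN + FP + FN)
TP + TN = 6 + 11 = 17
Total = 6 + 11 + 6 + 7 = 30
Accuracy = 17 / 30 = 17/30

17/30


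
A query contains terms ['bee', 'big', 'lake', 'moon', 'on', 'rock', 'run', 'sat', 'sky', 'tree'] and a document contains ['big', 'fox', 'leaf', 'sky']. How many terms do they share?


Query terms: ['bee', 'big', 'lake', 'moon', 'on', 'rock', 'run', 'sat', 'sky', 'tree']
Document terms: ['big', 'fox', 'leaf', 'sky']
Common terms: ['big', 'sky']
Overlap count = 2

2


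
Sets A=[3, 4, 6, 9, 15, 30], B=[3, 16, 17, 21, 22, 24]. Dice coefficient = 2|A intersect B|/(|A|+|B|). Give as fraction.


A intersect B = [3]
|A intersect B| = 1
|A| = 6, |B| = 6
Dice = 2*1 / (6+6)
= 2 / 12 = 1/6

1/6


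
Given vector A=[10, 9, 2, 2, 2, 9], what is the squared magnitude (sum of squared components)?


|A|^2 = sum of squared components
A[0]^2 = 10^2 = 100
A[1]^2 = 9^2 = 81
A[2]^2 = 2^2 = 4
A[3]^2 = 2^2 = 4
A[4]^2 = 2^2 = 4
A[5]^2 = 9^2 = 81
Sum = 100 + 81 + 4 + 4 + 4 + 81 = 274

274


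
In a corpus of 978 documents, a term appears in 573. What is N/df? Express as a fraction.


IDF ratio = N / df
= 978 / 573
= 326/191

326/191


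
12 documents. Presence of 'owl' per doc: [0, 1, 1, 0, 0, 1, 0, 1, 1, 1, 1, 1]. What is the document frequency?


Checking each document for 'owl':
Doc 1: absent
Doc 2: present
Doc 3: present
Doc 4: absent
Doc 5: absent
Doc 6: present
Doc 7: absent
Doc 8: present
Doc 9: present
Doc 10: present
Doc 11: present
Doc 12: present
df = sum of presences = 0 + 1 + 1 + 0 + 0 + 1 + 0 + 1 + 1 + 1 + 1 + 1 = 8

8


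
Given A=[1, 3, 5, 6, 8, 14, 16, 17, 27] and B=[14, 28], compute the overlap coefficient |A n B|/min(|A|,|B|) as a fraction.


A intersect B = [14]
|A intersect B| = 1
min(|A|, |B|) = min(9, 2) = 2
Overlap = 1 / 2 = 1/2

1/2


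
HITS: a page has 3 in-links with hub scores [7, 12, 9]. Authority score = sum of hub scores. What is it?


Authority = sum of hub scores of in-linkers
In-link 1: hub score = 7
In-link 2: hub score = 12
In-link 3: hub score = 9
Authority = 7 + 12 + 9 = 28

28


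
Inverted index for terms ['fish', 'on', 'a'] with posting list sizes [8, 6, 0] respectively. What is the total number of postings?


Summing posting list sizes:
'fish': 8 postings
'on': 6 postings
'a': 0 postings
Total = 8 + 6 + 0 = 14

14


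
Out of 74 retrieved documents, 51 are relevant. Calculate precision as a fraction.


Precision = relevant_retrieved / total_retrieved
= 51 / 74
= 51 / (51 + 23)
= 51/74

51/74


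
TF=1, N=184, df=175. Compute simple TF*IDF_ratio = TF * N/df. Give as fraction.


TF * (N/df)
= 1 * (184/175)
= 1 * 184/175
= 184/175

184/175


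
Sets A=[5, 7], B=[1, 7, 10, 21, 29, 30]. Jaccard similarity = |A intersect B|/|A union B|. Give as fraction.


A intersect B = [7]
|A intersect B| = 1
A union B = [1, 5, 7, 10, 21, 29, 30]
|A union B| = 7
Jaccard = 1/7 = 1/7

1/7


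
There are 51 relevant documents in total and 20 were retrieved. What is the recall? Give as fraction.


Recall = retrieved_relevant / total_relevant
= 20 / 51
= 20 / (20 + 31)
= 20/51

20/51


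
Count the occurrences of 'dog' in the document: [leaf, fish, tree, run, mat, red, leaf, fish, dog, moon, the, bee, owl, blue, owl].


Document has 15 words
Scanning for 'dog':
Found at positions: [8]
Count = 1

1


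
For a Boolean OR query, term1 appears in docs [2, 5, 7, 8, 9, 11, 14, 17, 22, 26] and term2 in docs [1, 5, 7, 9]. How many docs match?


Boolean OR: find union of posting lists
term1 docs: [2, 5, 7, 8, 9, 11, 14, 17, 22, 26]
term2 docs: [1, 5, 7, 9]
Union: [1, 2, 5, 7, 8, 9, 11, 14, 17, 22, 26]
|union| = 11

11


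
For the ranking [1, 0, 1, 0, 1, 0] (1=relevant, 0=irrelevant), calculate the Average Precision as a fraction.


Computing P@k for each relevant position:
Position 1: relevant, P@1 = 1/1 = 1
Position 2: not relevant
Position 3: relevant, P@3 = 2/3 = 2/3
Position 4: not relevant
Position 5: relevant, P@5 = 3/5 = 3/5
Position 6: not relevant
Sum of P@k = 1 + 2/3 + 3/5 = 34/15
AP = 34/15 / 3 = 34/45

34/45


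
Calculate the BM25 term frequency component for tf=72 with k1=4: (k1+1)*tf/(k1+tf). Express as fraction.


BM25 TF component = (k1+1)*tf / (k1+tf)
k1 = 4, tf = 72
Numerator = (4+1)*72 = 360
Denominator = 4 + 72 = 76
= 360/76 = 90/19

90/19


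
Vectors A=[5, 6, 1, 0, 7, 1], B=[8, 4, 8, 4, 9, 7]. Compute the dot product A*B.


Dot product = sum of element-wise products
A[0]*B[0] = 5*8 = 40
A[1]*B[1] = 6*4 = 24
A[2]*B[2] = 1*8 = 8
A[3]*B[3] = 0*4 = 0
A[4]*B[4] = 7*9 = 63
A[5]*B[5] = 1*7 = 7
Sum = 40 + 24 + 8 + 0 + 63 + 7 = 142

142


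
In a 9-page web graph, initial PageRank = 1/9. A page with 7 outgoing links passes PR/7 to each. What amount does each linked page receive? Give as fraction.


Initial PR = 1/9 = 1/9
Outlinks = 7
Contribution per link = PR / outlinks
= 1/9 / 7
= 1/63

1/63


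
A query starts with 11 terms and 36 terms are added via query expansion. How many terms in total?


Original terms: 11
Expansion terms: 36
Total = 11 + 36 = 47

47


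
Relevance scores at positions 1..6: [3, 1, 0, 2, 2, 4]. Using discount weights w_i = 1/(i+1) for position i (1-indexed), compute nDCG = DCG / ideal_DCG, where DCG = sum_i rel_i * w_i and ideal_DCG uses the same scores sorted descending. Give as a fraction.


Position discount weights w_i = 1/(i+1) for i=1..6:
Weights = [1/2, 1/3, 1/4, 1/5, 1/6, 1/7]
Actual relevance: [3, 1, 0, 2, 2, 4]
DCG = 3/2 + 1/3 + 0/4 + 2/5 + 2/6 + 4/7 = 659/210
Ideal relevance (sorted desc): [4, 3, 2, 2, 1, 0]
Ideal DCG = 4/2 + 3/3 + 2/4 + 2/5 + 1/6 + 0/7 = 61/15
nDCG = DCG / ideal_DCG = 659/210 / 61/15 = 659/854

659/854


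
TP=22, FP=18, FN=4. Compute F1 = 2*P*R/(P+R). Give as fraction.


F1 = 2 * P * R / (P + R)
P = TP/(TP+FP) = 22/40 = 11/20
R = TP/(TP+FN) = 22/26 = 11/13
2 * P * R = 2 * 11/20 * 11/13 = 121/130
P + R = 11/20 + 11/13 = 363/260
F1 = 121/130 / 363/260 = 2/3

2/3


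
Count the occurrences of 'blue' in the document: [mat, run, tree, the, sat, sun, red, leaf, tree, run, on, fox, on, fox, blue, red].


Document has 16 words
Scanning for 'blue':
Found at positions: [14]
Count = 1

1


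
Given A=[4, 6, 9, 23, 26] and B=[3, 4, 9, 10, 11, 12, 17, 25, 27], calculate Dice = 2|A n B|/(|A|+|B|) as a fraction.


A intersect B = [4, 9]
|A intersect B| = 2
|A| = 5, |B| = 9
Dice = 2*2 / (5+9)
= 4 / 14 = 2/7

2/7


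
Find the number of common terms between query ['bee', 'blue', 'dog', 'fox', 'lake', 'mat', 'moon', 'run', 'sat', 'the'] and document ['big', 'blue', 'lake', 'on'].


Query terms: ['bee', 'blue', 'dog', 'fox', 'lake', 'mat', 'moon', 'run', 'sat', 'the']
Document terms: ['big', 'blue', 'lake', 'on']
Common terms: ['blue', 'lake']
Overlap count = 2

2


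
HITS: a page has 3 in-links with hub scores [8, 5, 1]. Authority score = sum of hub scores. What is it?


Authority = sum of hub scores of in-linkers
In-link 1: hub score = 8
In-link 2: hub score = 5
In-link 3: hub score = 1
Authority = 8 + 5 + 1 = 14

14


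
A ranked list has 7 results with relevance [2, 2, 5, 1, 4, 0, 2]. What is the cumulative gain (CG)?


Cumulative Gain = sum of relevance scores
Position 1: rel=2, running sum=2
Position 2: rel=2, running sum=4
Position 3: rel=5, running sum=9
Position 4: rel=1, running sum=10
Position 5: rel=4, running sum=14
Position 6: rel=0, running sum=14
Position 7: rel=2, running sum=16
CG = 16

16


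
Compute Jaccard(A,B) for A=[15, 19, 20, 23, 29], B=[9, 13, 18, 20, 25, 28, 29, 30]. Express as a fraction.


A intersect B = [20, 29]
|A intersect B| = 2
A union B = [9, 13, 15, 18, 19, 20, 23, 25, 28, 29, 30]
|A union B| = 11
Jaccard = 2/11 = 2/11

2/11


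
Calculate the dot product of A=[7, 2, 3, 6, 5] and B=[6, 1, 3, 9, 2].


Dot product = sum of element-wise products
A[0]*B[0] = 7*6 = 42
A[1]*B[1] = 2*1 = 2
A[2]*B[2] = 3*3 = 9
A[3]*B[3] = 6*9 = 54
A[4]*B[4] = 5*2 = 10
Sum = 42 + 2 + 9 + 54 + 10 = 117

117


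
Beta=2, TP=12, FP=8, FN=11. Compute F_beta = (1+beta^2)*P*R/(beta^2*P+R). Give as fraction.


P = TP/(TP+FP) = 12/20 = 3/5
R = TP/(TP+FN) = 12/23 = 12/23
beta^2 = 2^2 = 4
(1 + beta^2) = 5
Numerator = (1+beta^2)*P*R = 36/23
Denominator = beta^2*P + R = 12/5 + 12/23 = 336/115
F_beta = 15/28

15/28


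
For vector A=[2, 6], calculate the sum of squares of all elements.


|A|^2 = sum of squared components
A[0]^2 = 2^2 = 4
A[1]^2 = 6^2 = 36
Sum = 4 + 36 = 40

40


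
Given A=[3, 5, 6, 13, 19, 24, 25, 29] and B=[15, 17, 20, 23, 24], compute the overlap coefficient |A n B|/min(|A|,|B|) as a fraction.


A intersect B = [24]
|A intersect B| = 1
min(|A|, |B|) = min(8, 5) = 5
Overlap = 1 / 5 = 1/5

1/5


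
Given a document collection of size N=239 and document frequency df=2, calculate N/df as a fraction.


IDF ratio = N / df
= 239 / 2
= 239/2

239/2


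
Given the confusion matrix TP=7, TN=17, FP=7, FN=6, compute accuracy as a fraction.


Accuracy = (TP + TN) / (TP + TN + FP + FN)
TP + TN = 7 + 17 = 24
Total = 7 + 17 + 7 + 6 = 37
Accuracy = 24 / 37 = 24/37

24/37


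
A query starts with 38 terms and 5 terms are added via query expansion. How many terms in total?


Original terms: 38
Expansion terms: 5
Total = 38 + 5 = 43

43


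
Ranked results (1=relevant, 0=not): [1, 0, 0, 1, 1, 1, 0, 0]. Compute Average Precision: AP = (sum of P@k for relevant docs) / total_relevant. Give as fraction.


Computing P@k for each relevant position:
Position 1: relevant, P@1 = 1/1 = 1
Position 2: not relevant
Position 3: not relevant
Position 4: relevant, P@4 = 2/4 = 1/2
Position 5: relevant, P@5 = 3/5 = 3/5
Position 6: relevant, P@6 = 4/6 = 2/3
Position 7: not relevant
Position 8: not relevant
Sum of P@k = 1 + 1/2 + 3/5 + 2/3 = 83/30
AP = 83/30 / 4 = 83/120

83/120


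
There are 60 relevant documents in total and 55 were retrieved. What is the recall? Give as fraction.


Recall = retrieved_relevant / total_relevant
= 55 / 60
= 55 / (55 + 5)
= 11/12

11/12


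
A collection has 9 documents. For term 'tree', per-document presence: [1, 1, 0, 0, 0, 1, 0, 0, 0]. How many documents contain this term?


Checking each document for 'tree':
Doc 1: present
Doc 2: present
Doc 3: absent
Doc 4: absent
Doc 5: absent
Doc 6: present
Doc 7: absent
Doc 8: absent
Doc 9: absent
df = sum of presences = 1 + 1 + 0 + 0 + 0 + 1 + 0 + 0 + 0 = 3

3


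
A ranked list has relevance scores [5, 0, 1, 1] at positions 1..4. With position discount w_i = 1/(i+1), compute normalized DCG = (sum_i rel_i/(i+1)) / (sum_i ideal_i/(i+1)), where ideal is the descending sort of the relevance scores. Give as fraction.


Position discount weights w_i = 1/(i+1) for i=1..4:
Weights = [1/2, 1/3, 1/4, 1/5]
Actual relevance: [5, 0, 1, 1]
DCG = 5/2 + 0/3 + 1/4 + 1/5 = 59/20
Ideal relevance (sorted desc): [5, 1, 1, 0]
Ideal DCG = 5/2 + 1/3 + 1/4 + 0/5 = 37/12
nDCG = DCG / ideal_DCG = 59/20 / 37/12 = 177/185

177/185


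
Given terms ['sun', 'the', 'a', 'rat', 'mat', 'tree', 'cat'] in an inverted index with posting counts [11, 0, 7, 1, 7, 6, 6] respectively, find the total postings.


Summing posting list sizes:
'sun': 11 postings
'the': 0 postings
'a': 7 postings
'rat': 1 postings
'mat': 7 postings
'tree': 6 postings
'cat': 6 postings
Total = 11 + 0 + 7 + 1 + 7 + 6 + 6 = 38

38


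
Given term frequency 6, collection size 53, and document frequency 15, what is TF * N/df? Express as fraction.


TF * (N/df)
= 6 * (53/15)
= 6 * 53/15
= 106/5

106/5


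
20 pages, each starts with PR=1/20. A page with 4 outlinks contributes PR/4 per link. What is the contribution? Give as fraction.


Initial PR = 1/20 = 1/20
Outlinks = 4
Contribution per link = PR / outlinks
= 1/20 / 4
= 1/80

1/80


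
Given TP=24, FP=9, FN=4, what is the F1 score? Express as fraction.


F1 = 2 * P * R / (P + R)
P = TP/(TP+FP) = 24/33 = 8/11
R = TP/(TP+FN) = 24/28 = 6/7
2 * P * R = 2 * 8/11 * 6/7 = 96/77
P + R = 8/11 + 6/7 = 122/77
F1 = 96/77 / 122/77 = 48/61

48/61


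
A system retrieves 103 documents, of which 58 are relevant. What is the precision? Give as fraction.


Precision = relevant_retrieved / total_retrieved
= 58 / 103
= 58 / (58 + 45)
= 58/103

58/103


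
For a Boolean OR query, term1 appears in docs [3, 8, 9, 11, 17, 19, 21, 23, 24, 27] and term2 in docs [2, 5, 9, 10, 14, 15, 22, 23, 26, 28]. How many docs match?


Boolean OR: find union of posting lists
term1 docs: [3, 8, 9, 11, 17, 19, 21, 23, 24, 27]
term2 docs: [2, 5, 9, 10, 14, 15, 22, 23, 26, 28]
Union: [2, 3, 5, 8, 9, 10, 11, 14, 15, 17, 19, 21, 22, 23, 24, 26, 27, 28]
|union| = 18

18


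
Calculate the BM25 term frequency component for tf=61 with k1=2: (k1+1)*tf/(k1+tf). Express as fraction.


BM25 TF component = (k1+1)*tf / (k1+tf)
k1 = 2, tf = 61
Numerator = (2+1)*61 = 183
Denominator = 2 + 61 = 63
= 183/63 = 61/21

61/21
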